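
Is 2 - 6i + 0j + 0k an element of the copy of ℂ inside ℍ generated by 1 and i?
Yes. The quaternion 2 - 6i has j- and k-coefficients y = z = 0, so it lies in the complex subalgebra spanned by 1 and i.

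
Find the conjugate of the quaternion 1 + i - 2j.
1 - i + 2j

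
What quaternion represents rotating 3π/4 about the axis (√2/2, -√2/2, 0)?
0.3827 + 0.6533i - 0.6533j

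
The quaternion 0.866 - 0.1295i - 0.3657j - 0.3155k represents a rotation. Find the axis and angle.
axis = (-0.259, -0.7313, -0.6309), θ = π/3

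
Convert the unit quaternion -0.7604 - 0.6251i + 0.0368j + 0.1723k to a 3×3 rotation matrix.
[[0.9379, 0.216, -0.2714], [-0.308, 0.1591, -0.938], [-0.1594, 0.9633, 0.2158]]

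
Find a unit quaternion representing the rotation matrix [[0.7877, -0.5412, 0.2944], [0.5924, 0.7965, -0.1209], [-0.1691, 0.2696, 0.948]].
0.9397 + 0.1039i + 0.1233j + 0.3016k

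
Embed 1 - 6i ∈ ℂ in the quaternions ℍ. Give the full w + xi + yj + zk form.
1 - 6i + 0j + 0k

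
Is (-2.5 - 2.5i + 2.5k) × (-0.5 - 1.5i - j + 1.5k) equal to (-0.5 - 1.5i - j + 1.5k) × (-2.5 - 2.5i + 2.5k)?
No: pq = -6.25 + 7.5i + 2.5j - 2.5k ≠ -6.25 + 2.5i + 2.5j - 7.5k = qp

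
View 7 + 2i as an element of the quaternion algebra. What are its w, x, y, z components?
7 + 2i + 0j + 0k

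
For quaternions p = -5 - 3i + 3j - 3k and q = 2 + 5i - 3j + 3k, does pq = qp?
No: pq = 23 - 31i + 15j - 27k ≠ 23 - 31i + 27j - 15k = qp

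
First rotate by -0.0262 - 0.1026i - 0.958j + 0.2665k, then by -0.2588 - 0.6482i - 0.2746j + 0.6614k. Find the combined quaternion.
-0.4991 + 0.604i + 0.36j + 0.5065k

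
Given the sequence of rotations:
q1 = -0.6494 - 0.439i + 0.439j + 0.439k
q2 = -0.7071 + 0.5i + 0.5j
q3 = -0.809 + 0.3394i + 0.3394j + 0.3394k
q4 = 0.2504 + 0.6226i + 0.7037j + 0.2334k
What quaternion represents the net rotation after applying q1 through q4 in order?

q2 · q1 = 0.4592 + 0.2052i - 0.8546j + 0.1286k
q3 · q2 · q1 = -0.1947 + 0.3235i + 0.8732j - 0.3079k
q4 · q3 · q2 · q1 = -0.7928 - 0.4607i + 0.3488j + 0.1935k
-0.7928 - 0.4607i + 0.3488j + 0.1935k


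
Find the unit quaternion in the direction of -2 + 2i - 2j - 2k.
-0.5 + 0.5i - 0.5j - 0.5k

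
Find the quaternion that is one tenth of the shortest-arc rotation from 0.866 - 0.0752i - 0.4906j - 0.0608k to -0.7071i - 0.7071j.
0.8165 - 0.1601i - 0.5518j - 0.0573k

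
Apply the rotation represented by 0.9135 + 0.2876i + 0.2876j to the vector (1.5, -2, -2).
(-0.13, -0.37, -3.177)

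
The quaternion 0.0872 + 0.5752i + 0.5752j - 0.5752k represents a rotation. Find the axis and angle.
axis = (√3/3, √3/3, -√3/3), θ = 170°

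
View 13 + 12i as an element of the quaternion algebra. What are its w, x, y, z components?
13 + 12i + 0j + 0k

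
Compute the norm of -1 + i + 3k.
√11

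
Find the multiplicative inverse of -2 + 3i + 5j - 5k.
-0.0317 - 0.0476i - 0.0794j + 0.0794k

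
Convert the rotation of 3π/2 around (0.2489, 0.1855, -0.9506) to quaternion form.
-0.7071 + 0.176i + 0.1312j - 0.6722k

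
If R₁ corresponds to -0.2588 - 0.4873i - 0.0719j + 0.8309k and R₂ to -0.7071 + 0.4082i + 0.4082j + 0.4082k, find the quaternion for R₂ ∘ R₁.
0.0721 + 0.6075i - 0.5929j - 0.5236k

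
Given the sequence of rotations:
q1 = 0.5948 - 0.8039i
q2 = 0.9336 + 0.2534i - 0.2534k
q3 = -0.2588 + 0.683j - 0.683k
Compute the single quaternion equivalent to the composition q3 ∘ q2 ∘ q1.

q2 · q1 = 0.759 - 0.5998i + 0.2037j - 0.1507k
q3 · q2 · q1 = -0.4385 + 0.1914i + 0.8753j - 0.0697k
-0.4385 + 0.1914i + 0.8753j - 0.0697k


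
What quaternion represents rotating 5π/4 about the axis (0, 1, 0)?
-0.3827 + 0.9239j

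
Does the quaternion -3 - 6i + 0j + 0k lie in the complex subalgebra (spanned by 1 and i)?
Yes. The quaternion -3 - 6i has j- and k-coefficients y = z = 0, so it lies in the complex subalgebra spanned by 1 and i.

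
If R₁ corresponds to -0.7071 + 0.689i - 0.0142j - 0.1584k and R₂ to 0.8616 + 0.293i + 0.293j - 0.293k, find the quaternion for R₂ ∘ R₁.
-0.8534 + 0.3359i - 0.3749j - 0.1353k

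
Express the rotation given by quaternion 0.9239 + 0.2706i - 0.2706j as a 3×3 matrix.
[[0.8536, -0.1464, -0.5], [-0.1464, 0.8536, -0.5], [0.5, 0.5, 0.7071]]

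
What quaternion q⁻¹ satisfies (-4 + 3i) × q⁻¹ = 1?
-0.16 - 0.12i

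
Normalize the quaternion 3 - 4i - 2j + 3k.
0.4867 - 0.6489i - 0.3244j + 0.4867k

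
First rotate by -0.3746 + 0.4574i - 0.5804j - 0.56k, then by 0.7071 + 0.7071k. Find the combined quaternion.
0.1311 + 0.7338i - 0.087j - 0.6609k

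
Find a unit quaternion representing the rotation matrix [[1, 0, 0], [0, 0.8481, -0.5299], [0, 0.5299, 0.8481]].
0.9613 + 0.2756i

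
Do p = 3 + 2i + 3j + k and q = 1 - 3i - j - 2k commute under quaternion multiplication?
No: pq = 14 - 12i + j + 2k ≠ 14 - 2i - j - 12k = qp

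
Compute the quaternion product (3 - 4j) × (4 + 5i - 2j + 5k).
4 - 5i - 22j + 35k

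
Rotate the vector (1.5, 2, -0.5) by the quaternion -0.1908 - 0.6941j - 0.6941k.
(-2.053, -0.012, 1.512)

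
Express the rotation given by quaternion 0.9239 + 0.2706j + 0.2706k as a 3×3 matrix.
[[0.7071, -0.5, 0.5], [0.5, 0.8536, 0.1464], [-0.5, 0.1464, 0.8536]]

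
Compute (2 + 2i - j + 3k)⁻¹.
0.1111 - 0.1111i + 0.0556j - 0.1667k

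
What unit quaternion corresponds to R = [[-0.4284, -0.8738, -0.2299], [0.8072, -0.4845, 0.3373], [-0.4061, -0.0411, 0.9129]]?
0.5 - 0.1892i + 0.0881j + 0.8405k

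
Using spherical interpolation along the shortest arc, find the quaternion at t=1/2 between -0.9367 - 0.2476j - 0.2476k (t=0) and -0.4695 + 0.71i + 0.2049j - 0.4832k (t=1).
-0.8095 + 0.4087i - 0.0246j - 0.4207k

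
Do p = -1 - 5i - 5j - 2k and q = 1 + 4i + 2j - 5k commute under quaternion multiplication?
No: pq = 19 + 20i - 40j + 13k ≠ 19 - 38i + 26j - 7k = qp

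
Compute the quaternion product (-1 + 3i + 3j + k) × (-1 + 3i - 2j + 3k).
-5 + 5i - 7j - 19k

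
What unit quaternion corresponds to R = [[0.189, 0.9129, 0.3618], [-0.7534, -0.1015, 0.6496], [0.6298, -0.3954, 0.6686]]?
0.6626 - 0.3943i - 0.1011j - 0.6287k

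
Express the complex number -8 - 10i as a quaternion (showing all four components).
-8 - 10i + 0j + 0k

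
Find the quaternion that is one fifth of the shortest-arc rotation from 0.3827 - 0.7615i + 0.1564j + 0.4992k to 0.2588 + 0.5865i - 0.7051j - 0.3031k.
0.2633 - 0.7769i + 0.2938j + 0.4906k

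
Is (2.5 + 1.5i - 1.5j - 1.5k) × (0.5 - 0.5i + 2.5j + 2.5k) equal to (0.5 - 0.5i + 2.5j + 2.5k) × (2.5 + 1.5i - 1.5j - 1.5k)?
No: pq = 9.5 - 0.5i + 2.5j + 8.5k ≠ 9.5 - 0.5i + 8.5j + 2.5k = qp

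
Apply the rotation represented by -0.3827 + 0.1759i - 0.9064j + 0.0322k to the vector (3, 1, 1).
(-1.525, -0.018, -2.945)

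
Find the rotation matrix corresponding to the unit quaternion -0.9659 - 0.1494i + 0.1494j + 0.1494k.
[[0.9107, 0.244, -0.3333], [-0.3333, 0.9107, -0.244], [0.244, 0.3333, 0.9107]]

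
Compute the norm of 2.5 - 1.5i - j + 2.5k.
3.969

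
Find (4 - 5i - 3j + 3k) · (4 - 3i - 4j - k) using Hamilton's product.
-8 - 17i - 42j + 19k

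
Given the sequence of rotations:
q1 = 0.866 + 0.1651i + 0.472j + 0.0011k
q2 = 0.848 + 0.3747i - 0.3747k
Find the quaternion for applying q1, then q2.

q2 · q1 = 0.6729 + 0.6414i + 0.338j - 0.1467k
0.6729 + 0.6414i + 0.338j - 0.1467k


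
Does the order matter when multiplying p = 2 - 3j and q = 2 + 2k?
Yes: pq = 4 - 6i - 6j + 4k ≠ 4 + 6i - 6j + 4k = qp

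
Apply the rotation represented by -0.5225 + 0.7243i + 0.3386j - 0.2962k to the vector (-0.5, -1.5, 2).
(-2.135, 1.05, 0.917)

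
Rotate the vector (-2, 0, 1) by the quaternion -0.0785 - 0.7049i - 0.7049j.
(0.098, -2.098, -0.766)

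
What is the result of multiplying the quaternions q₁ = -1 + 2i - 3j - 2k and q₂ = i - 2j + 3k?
-2 - 14i - 6j - 4k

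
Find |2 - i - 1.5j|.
2.693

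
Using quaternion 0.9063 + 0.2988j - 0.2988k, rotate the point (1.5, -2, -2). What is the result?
(-1.202, -2.098, -2.098)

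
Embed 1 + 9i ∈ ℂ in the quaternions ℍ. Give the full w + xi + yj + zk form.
1 + 9i + 0j + 0k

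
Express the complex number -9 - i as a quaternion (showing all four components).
-9 - i + 0j + 0k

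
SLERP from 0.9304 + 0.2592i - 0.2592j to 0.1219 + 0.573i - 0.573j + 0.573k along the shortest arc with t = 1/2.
0.6265 + 0.4955i - 0.4955j + 0.3412k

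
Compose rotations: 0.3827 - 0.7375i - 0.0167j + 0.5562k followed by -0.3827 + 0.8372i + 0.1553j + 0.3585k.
0.2742 + 0.695i - 0.6642j + 0.0249k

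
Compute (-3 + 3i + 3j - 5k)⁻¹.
-0.0577 - 0.0577i - 0.0577j + 0.0962k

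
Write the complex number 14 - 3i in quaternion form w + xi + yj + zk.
14 - 3i + 0j + 0k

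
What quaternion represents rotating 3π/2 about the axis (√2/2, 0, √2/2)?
-0.7071 + 0.5i + 0.5k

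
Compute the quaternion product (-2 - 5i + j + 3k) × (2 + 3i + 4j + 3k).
-2 - 25i + 18j - 23k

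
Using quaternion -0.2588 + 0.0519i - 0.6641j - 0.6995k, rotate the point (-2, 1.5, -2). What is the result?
(0.533, -2.474, 1.961)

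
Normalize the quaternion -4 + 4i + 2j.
-0.6667 + 0.6667i + 0.3333j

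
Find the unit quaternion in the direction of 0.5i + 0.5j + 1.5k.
0.3015i + 0.3015j + 0.9045k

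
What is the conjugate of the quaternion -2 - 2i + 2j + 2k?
-2 + 2i - 2j - 2k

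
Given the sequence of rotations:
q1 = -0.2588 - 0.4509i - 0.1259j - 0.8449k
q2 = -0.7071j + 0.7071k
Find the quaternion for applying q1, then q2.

q2 · q1 = 0.5084 + 0.6865i - 0.1358j - 0.5018k
0.5084 + 0.6865i - 0.1358j - 0.5018k


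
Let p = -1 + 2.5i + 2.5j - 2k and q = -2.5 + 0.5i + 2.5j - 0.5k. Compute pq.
-6 - 3i - 8.5j + 10.5k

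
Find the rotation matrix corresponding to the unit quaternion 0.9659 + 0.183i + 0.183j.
[[0.933, 0.067, 0.3535], [0.067, 0.933, -0.3535], [-0.3535, 0.3535, 0.866]]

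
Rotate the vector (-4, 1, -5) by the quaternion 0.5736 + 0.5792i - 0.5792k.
(2.703, 5.638, 1.703)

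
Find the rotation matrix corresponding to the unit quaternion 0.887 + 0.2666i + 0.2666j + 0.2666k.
[[0.7157, -0.3308, 0.6151], [0.6151, 0.7157, -0.3308], [-0.3308, 0.6151, 0.7157]]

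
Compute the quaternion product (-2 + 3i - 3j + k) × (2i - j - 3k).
-6 + 6i + 13j + 9k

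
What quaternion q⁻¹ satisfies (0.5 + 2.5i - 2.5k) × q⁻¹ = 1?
0.0392 - 0.1961i + 0.1961k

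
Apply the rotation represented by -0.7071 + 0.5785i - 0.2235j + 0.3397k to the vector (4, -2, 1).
(2.943, -2.489, 2.479)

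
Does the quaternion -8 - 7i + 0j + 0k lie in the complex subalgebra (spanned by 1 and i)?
Yes. The quaternion -8 - 7i has j- and k-coefficients y = z = 0, so it lies in the complex subalgebra spanned by 1 and i.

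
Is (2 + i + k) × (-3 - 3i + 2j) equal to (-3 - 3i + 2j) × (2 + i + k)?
No: pq = -3 - 11i + j - k ≠ -3 - 7i + 7j - 5k = qp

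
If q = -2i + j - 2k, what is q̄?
2i - j + 2k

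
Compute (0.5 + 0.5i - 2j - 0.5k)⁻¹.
0.1053 - 0.1053i + 0.4211j + 0.1053k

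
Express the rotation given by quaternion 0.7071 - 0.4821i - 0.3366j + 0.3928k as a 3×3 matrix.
[[0.4648, -0.2309, -0.8548], [0.88, 0.2266, 0.4174], [0.0973, -0.9462, 0.3086]]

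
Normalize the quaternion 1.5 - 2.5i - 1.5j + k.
0.4376 - 0.7293i - 0.4376j + 0.2917k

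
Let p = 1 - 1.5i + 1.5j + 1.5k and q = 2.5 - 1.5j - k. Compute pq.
6.25 - 3i + 0.75j + 5k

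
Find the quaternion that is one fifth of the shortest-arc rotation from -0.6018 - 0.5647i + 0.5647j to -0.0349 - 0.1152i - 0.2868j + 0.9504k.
-0.5513 - 0.493i + 0.6117j - 0.2807k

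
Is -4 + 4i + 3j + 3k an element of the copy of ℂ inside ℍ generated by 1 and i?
No. The quaternion -4 + 4i + 3j + 3k has j-coefficient y = 3 and k-coefficient z = 3, not both zero, so it does not lie in the complex subalgebra spanned by 1 and i.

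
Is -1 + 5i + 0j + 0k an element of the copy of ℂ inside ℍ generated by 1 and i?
Yes. The quaternion -1 + 5i has j- and k-coefficients y = z = 0, so it lies in the complex subalgebra spanned by 1 and i.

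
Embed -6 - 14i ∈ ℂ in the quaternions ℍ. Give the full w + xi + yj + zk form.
-6 - 14i + 0j + 0k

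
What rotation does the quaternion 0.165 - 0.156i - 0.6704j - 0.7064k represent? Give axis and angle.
axis = (-0.1582, -0.6797, -0.7162), θ = 161°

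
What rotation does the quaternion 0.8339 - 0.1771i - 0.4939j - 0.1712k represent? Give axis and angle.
axis = (-0.3209, -0.8949, -0.3102), θ = 67°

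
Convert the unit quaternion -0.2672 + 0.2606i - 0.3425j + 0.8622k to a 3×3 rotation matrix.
[[-0.7214, 0.2822, 0.6324], [-0.6393, -0.6226, -0.4513], [0.2663, -0.7299, 0.6296]]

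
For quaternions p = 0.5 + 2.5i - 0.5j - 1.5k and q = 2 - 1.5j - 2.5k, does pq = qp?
No: pq = -3.5 + 4i + 4.5j - 8k ≠ -3.5 + 6i - 8j - 0.5k = qp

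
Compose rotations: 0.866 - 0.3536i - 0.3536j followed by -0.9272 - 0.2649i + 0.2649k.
-0.8966 + 0.1921i + 0.2342j + 0.3231k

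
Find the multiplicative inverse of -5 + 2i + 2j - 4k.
-0.102 - 0.0408i - 0.0408j + 0.0816k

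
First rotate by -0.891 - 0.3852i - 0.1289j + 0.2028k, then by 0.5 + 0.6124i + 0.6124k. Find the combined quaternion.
-0.3338 - 0.6593i - 0.4245j - 0.5232k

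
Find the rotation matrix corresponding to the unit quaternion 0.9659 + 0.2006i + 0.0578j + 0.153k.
[[0.9465, -0.2724, 0.173], [0.3188, 0.8727, -0.3698], [-0.0503, 0.4052, 0.9128]]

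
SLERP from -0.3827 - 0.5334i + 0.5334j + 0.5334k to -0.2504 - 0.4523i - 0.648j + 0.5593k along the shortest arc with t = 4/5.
-0.3241 - 0.5438i - 0.4367j + 0.6392k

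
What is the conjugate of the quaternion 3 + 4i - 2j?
3 - 4i + 2j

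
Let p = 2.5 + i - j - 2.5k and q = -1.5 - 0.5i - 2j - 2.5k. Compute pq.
-11.5 - 5.25i + 0.25j - 5k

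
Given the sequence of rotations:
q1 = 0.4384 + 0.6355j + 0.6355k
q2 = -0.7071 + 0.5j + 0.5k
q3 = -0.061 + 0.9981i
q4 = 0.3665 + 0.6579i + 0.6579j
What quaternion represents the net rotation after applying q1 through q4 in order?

q2 · q1 = -0.9455 - 0.2302j - 0.2302k
q3 · q2 · q1 = 0.0577 - 0.9437i + 0.2438j - 0.2157k
q4 · q3 · q2 · q1 = 0.4816 - 0.4498i + 0.2692j + 0.7022k
0.4816 - 0.4498i + 0.2692j + 0.7022k


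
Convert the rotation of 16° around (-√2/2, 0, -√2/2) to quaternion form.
0.9903 - 0.0984i - 0.0984k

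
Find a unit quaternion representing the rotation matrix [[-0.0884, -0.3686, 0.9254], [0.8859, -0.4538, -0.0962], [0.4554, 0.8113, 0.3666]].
0.454 + 0.4997i + 0.2588j + 0.6908k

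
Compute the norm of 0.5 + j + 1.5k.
1.871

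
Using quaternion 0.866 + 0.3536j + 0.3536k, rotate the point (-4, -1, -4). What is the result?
(-3.837, -4.2, -0.8)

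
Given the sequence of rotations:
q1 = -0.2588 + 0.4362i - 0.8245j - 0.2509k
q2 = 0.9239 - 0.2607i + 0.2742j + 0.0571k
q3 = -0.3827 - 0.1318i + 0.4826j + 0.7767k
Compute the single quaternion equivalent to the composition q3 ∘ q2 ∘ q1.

q2 · q1 = 0.115 + 0.4488i - 0.8732j - 0.1512k
q3 · q2 · q1 = 0.554 + 0.4183i + 0.7183j + 0.0457k
0.554 + 0.4183i + 0.7183j + 0.0457k


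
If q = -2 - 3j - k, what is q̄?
-2 + 3j + k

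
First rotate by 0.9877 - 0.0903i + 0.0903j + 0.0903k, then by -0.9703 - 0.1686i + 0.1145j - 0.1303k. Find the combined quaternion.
-0.9722 - 0.0568i + 0.0525j - 0.2212k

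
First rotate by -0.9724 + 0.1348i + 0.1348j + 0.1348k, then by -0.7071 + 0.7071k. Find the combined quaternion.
0.5923 - 0.1906i - 0.7829k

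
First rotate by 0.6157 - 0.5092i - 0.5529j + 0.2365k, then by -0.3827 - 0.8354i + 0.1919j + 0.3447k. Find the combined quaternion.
-0.6364 - 0.0835i + 0.3518j + 0.6813k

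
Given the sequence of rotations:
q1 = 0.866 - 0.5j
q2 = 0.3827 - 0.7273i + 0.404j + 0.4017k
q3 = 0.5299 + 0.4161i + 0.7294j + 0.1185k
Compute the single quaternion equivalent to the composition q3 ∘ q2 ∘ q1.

q2 · q1 = 0.5334 - 0.429i + 0.1585j + 0.7115k
q3 · q2 · q1 = 0.2612 + 0.4948i + 0.1262j + 0.8191k
0.2612 + 0.4948i + 0.1262j + 0.8191k


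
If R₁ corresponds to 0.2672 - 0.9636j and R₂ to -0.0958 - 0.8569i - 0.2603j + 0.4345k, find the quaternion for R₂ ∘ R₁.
-0.2764 + 0.1897i + 0.0228j + 0.9418k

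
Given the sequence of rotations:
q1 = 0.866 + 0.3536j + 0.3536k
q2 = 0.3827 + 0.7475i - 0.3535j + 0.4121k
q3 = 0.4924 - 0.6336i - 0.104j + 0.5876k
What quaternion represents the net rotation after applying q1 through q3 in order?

q2 · q1 = 0.3107 + 0.3766i - 0.4351j + 0.7565k
q3 · q2 · q1 = -0.0982 + 0.1656i + 0.4541j + 0.8699k
-0.0982 + 0.1656i + 0.4541j + 0.8699k


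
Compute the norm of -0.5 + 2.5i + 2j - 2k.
3.808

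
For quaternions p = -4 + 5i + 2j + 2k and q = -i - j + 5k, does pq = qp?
No: pq = -3 + 16i - 23j - 23k ≠ -3 - 8i + 31j - 17k = qp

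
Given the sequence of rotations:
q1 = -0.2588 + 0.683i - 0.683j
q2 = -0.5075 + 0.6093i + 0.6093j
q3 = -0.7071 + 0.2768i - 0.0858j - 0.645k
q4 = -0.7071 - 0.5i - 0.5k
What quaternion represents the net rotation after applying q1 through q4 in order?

q2 · q1 = 0.1313 - 0.5043i + 0.1889j - 0.8323k
q3 · q2 · q1 = -0.4739 + 0.5862i + 0.4108j + 0.5128k
q4 · q3 · q2 · q1 = 0.8846 + 0.0278i - 0.3272j - 0.3311k
0.8846 + 0.0278i - 0.3272j - 0.3311k


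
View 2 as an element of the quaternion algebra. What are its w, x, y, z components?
2 + 0i + 0j + 0k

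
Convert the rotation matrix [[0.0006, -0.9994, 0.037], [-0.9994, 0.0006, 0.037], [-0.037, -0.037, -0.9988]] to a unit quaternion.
0.0262 - 0.7069i + 0.7069j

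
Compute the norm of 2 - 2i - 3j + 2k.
√21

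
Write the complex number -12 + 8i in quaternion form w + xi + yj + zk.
-12 + 8i + 0j + 0k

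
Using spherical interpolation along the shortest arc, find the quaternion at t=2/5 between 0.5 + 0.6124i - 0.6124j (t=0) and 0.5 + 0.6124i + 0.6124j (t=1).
0.627 + 0.7679i - 0.1314j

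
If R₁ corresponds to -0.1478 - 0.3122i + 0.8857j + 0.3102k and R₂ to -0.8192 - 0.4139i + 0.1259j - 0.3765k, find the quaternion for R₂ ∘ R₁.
-0.0029 + 0.6894i - 0.4982j - 0.5258k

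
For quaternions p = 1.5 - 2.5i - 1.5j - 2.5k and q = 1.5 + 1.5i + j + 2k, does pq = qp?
No: pq = 12.5 - 2i + 0.5j - k ≠ 12.5 - i - 2j - 0.5k = qp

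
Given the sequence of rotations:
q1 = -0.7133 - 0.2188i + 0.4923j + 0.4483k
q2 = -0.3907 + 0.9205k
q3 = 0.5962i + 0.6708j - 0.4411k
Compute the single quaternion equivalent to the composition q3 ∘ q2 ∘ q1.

q2 · q1 = -0.134 - 0.3677i - 0.3937j - 0.8317k
q3 · q2 · q1 = 0.1165 - 0.8115i + 0.5682j + 0.071k
0.1165 - 0.8115i + 0.5682j + 0.071k


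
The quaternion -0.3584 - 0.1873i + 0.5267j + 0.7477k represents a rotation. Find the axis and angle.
axis = (-0.2006, 0.5642, 0.8009), θ = 222°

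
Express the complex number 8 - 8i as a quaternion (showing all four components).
8 - 8i + 0j + 0k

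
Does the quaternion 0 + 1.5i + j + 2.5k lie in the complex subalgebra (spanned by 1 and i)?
No. The quaternion 1.5i + j + 2.5k has j-coefficient y = 1 and k-coefficient z = 2.5, not both zero, so it does not lie in the complex subalgebra spanned by 1 and i.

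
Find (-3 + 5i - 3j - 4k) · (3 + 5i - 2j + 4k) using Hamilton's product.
-24 - 20i - 43j - 19k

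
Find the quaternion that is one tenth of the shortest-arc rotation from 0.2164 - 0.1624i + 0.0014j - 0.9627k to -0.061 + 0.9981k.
0.2012 - 0.1464i + 0.0013j - 0.9685k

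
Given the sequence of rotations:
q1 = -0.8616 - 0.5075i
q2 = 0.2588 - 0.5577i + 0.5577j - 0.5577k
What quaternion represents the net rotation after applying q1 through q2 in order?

q2 · q1 = -0.506 + 0.3492i - 0.1975j + 0.7635k
-0.506 + 0.3492i - 0.1975j + 0.7635k


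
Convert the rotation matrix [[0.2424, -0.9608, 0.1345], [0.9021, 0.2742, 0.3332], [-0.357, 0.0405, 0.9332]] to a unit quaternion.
0.7826 - 0.0935i + 0.157j + 0.5951k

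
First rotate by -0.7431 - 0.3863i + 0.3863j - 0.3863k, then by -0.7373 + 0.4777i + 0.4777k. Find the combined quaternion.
0.917 - 0.2547i - 0.2848j + 0.1144k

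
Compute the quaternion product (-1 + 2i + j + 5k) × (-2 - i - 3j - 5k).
32 + 7i + 6j - 10k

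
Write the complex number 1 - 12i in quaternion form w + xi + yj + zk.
1 - 12i + 0j + 0k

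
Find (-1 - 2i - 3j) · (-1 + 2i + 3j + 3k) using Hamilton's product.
14 - 9i + 6j - 3k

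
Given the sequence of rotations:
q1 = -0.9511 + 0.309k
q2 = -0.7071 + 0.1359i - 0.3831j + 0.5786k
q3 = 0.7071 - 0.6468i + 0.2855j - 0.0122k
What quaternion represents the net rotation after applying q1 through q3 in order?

q2 · q1 = 0.4937 - 0.2476i + 0.3224j - 0.7688k
q3 · q2 · q1 = 0.0875 - 0.71i - 0.1253j - 0.6875k
0.0875 - 0.71i - 0.1253j - 0.6875k


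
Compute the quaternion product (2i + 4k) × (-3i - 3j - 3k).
18 + 12i - 6j - 6k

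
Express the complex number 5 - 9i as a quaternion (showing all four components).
5 - 9i + 0j + 0k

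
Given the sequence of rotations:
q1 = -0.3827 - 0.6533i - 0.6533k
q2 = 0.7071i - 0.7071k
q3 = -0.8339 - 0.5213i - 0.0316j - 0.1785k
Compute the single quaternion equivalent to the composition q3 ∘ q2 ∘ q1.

q2 · q1 = -0.2706i + 0.9239j + 0.2706k
q3 · q2 · q1 = -0.0636 + 0.382i - 0.5811j - 0.7158k
-0.0636 + 0.382i - 0.5811j - 0.7158k


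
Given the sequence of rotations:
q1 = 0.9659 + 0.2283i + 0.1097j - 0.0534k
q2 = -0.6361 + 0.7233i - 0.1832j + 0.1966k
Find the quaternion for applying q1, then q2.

q2 · q1 = -0.7489 + 0.5416i - 0.1632j + 0.345k
-0.7489 + 0.5416i - 0.1632j + 0.345k


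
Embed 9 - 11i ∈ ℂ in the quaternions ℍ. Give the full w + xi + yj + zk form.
9 - 11i + 0j + 0k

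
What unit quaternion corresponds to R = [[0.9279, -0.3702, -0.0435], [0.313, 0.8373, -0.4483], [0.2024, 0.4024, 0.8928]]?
0.9563 + 0.2224i - 0.0643j + 0.1786k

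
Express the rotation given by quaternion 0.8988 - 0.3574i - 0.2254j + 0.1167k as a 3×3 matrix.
[[0.8712, -0.0487, -0.4886], [0.3709, 0.7173, 0.5899], [0.3218, -0.6951, 0.6429]]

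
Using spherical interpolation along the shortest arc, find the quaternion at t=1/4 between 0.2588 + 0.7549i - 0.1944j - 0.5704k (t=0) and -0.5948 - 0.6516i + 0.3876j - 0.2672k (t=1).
0.3814 + 0.7976i - 0.2693j - 0.3819k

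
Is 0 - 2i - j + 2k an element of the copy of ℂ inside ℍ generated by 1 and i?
No. The quaternion -2i - j + 2k has j-coefficient y = -1 and k-coefficient z = 2, not both zero, so it does not lie in the complex subalgebra spanned by 1 and i.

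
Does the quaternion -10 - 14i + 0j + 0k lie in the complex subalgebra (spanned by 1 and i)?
Yes. The quaternion -10 - 14i has j- and k-coefficients y = z = 0, so it lies in the complex subalgebra spanned by 1 and i.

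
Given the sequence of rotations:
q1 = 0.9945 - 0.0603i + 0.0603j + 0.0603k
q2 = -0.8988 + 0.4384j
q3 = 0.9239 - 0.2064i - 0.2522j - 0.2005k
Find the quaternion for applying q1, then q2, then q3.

q2 · q1 = -0.9203 + 0.0806i + 0.3818j - 0.0278k
q3 · q2 · q1 = -0.7429 + 0.348i + 0.5629j + 0.1004k
-0.7429 + 0.348i + 0.5629j + 0.1004k


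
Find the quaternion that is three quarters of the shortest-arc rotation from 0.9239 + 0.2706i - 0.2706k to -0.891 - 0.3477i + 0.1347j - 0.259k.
0.9267 + 0.338i - 0.1034j + 0.1277k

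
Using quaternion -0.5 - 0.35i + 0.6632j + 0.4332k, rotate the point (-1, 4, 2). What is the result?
(-1.802, 2.865, 3.089)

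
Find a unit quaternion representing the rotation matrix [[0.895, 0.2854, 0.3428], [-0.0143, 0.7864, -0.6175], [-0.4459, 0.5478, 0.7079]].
0.9205 + 0.3165i + 0.2142j - 0.0814k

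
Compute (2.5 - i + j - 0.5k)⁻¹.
0.2941 + 0.1176i - 0.1176j + 0.0588k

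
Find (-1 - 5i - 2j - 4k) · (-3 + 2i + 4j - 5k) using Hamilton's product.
1 + 39i - 31j + k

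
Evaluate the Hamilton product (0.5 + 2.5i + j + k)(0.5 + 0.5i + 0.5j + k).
-2.5 + 2i - 1.25j + 1.75k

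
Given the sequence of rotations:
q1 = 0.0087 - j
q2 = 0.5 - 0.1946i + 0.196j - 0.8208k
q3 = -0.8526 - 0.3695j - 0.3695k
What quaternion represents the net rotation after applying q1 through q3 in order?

q2 · q1 = 0.2004 - 0.8225i - 0.4983j + 0.1875k
q3 · q2 · q1 = -0.2857 + 0.4479i + 0.6547j - 0.5378k
-0.2857 + 0.4479i + 0.6547j - 0.5378k


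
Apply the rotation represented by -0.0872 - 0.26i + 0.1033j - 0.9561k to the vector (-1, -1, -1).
(0.591, 1.093, -1.206)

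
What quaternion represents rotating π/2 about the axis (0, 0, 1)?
0.7071 + 0.7071k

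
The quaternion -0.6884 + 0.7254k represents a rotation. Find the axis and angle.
axis = (0, 0, 1), θ = 267°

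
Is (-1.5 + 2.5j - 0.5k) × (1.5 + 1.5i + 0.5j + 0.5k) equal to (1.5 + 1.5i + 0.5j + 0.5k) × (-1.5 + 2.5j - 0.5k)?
No: pq = -3.25 - 0.75i + 2.25j - 5.25k ≠ -3.25 - 3.75i + 3.75j + 2.25k = qp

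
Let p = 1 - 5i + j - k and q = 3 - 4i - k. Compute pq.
-18 - 20i + 2j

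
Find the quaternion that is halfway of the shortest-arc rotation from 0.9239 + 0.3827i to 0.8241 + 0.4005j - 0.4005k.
0.9313 + 0.2039i + 0.2134j - 0.2134k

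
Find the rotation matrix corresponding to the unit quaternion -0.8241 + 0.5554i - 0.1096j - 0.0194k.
[[0.9752, -0.1537, 0.1591], [-0.0898, 0.3823, 0.9197], [-0.2022, -0.9112, 0.359]]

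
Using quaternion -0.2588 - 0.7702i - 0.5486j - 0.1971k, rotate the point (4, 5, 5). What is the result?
(7.935, 1.556, -0.789)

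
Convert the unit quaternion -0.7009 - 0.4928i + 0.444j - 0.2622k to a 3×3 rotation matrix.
[[0.4682, -0.8052, -0.364], [-0.0701, 0.3768, -0.9236], [0.8808, 0.458, 0.12]]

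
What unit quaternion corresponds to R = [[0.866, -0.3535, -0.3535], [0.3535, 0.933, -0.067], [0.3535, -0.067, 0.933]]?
0.9659 - 0.183j + 0.183k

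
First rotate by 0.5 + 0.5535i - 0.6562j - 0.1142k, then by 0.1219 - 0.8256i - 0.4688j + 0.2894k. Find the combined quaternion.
0.2433 - 0.1019i - 0.2485j + 0.932k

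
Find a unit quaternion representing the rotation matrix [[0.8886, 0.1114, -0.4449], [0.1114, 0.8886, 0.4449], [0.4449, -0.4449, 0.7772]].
0.9427 - 0.236i - 0.236j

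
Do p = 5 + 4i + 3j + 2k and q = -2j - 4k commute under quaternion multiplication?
No: pq = 14 - 8i + 6j - 28k ≠ 14 + 8i - 26j - 12k = qp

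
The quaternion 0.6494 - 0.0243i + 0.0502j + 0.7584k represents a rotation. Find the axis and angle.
axis = (-0.032, 0.066, 0.9973), θ = 99°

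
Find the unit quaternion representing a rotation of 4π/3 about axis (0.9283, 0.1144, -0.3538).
-0.5 + 0.8039i + 0.0991j - 0.3064k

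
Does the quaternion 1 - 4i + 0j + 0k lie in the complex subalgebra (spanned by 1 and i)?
Yes. The quaternion 1 - 4i has j- and k-coefficients y = z = 0, so it lies in the complex subalgebra spanned by 1 and i.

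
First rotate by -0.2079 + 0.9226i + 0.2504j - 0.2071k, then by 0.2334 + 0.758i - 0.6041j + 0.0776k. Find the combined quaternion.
-0.5805 + 0.1634i + 0.4126j + 0.6827k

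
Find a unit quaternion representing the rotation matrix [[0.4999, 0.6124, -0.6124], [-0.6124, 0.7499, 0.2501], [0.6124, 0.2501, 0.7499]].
0.866 - 0.3536j - 0.3536k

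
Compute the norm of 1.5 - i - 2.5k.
3.082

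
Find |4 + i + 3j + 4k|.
√42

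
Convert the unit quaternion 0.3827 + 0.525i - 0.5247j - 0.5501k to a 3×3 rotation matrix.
[[-0.1558, -0.1299, -0.9792], [-0.972, -0.1565, 0.1754], [-0.176, 0.9791, -0.1019]]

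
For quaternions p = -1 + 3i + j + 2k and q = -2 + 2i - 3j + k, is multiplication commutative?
No: pq = -3 - i + 2j - 16k ≠ -3 - 15i + 6k = qp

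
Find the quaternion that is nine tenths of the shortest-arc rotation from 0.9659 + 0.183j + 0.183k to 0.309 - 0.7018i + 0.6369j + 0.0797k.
0.4108 - 0.6598i + 0.6216j + 0.0977k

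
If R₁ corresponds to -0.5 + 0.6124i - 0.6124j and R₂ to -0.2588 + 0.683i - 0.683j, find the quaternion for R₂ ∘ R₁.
-0.7071 - 0.5i + 0.5j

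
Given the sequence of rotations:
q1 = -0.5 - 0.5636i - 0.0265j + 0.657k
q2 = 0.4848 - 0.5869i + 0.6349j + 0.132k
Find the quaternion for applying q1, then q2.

q2 · q1 = -0.6431 + 0.4408i - 0.0191j + 0.6259k
-0.6431 + 0.4408i - 0.0191j + 0.6259k


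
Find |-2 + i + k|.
√6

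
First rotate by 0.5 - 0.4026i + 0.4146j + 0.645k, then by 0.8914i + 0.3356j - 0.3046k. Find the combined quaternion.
0.4162 + 0.7884i - 0.2845j + 0.3524k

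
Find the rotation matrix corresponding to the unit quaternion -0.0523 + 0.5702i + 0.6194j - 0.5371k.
[[-0.3443, 0.6502, -0.6773], [0.7625, -0.2272, -0.6057], [-0.5477, -0.725, -0.4176]]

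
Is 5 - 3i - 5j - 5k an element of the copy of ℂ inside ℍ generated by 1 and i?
No. The quaternion 5 - 3i - 5j - 5k has j-coefficient y = -5 and k-coefficient z = -5, not both zero, so it does not lie in the complex subalgebra spanned by 1 and i.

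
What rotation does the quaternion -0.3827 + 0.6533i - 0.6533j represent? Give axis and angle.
axis = (√2/2, -√2/2, 0), θ = 5π/4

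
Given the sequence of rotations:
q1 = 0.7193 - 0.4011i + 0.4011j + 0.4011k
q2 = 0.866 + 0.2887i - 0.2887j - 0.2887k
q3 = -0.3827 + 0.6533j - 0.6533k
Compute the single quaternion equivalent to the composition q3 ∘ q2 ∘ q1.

q2 · q1 = 0.9703 - 0.1397i + 0.1397j + 0.1397k
q3 · q2 · q1 = -0.3713 + 0.236i + 0.6717j - 0.5961k
-0.3713 + 0.236i + 0.6717j - 0.5961k


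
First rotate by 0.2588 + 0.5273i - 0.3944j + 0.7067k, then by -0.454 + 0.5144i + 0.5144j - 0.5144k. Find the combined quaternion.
0.1777 + 0.0544i - 0.3226j - 0.9281k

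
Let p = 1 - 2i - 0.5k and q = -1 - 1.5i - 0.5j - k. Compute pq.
-4.5 + 0.25i - 1.75j + 0.5k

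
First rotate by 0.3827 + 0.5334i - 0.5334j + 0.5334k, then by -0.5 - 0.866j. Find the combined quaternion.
-0.6533 - 0.7286i - 0.0647j + 0.1952k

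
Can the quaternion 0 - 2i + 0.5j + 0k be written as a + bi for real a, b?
No. The quaternion -2i + 0.5j has j-coefficient y = 0.5 and k-coefficient z = 0, not both zero, so it does not lie in the complex subalgebra spanned by 1 and i.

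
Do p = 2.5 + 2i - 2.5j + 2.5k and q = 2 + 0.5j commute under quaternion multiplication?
No: pq = 6.25 + 2.75i - 3.75j + 6k ≠ 6.25 + 5.25i - 3.75j + 4k = qp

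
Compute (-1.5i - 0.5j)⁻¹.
0.6i + 0.2j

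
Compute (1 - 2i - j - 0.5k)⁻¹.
0.16 + 0.32i + 0.16j + 0.08k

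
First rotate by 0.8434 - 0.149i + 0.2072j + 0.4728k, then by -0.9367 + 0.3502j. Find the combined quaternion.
-0.8626 + 0.3051i + 0.1013j - 0.3907k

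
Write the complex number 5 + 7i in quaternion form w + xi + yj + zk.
5 + 7i + 0j + 0k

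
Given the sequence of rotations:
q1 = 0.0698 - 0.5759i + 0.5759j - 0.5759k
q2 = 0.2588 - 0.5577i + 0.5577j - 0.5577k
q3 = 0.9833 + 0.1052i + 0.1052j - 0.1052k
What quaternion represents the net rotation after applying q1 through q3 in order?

q2 · q1 = -0.9455 - 0.188i + 0.188j - 0.188k
q3 · q2 · q1 = -0.9495 - 0.2843i + 0.1249j - 0.0458k
-0.9495 - 0.2843i + 0.1249j - 0.0458k


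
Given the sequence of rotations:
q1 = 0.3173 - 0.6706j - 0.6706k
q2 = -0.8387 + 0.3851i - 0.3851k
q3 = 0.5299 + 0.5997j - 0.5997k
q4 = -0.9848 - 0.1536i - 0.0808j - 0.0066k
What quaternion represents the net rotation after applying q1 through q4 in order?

q2 · q1 = -0.5244 - 0.1361i + 0.8207j + 0.182k
q3 · q2 · q1 = -0.6609 + 0.5292i + 0.202j + 0.4925k
q4 · q3 · q2 · q1 = 0.7517 - 0.4581i - 0.0734j - 0.4689k
0.7517 - 0.4581i - 0.0734j - 0.4689k


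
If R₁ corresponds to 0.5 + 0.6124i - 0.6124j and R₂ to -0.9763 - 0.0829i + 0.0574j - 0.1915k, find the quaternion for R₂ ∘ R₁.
-0.4022 - 0.7566i + 0.5093j - 0.0801k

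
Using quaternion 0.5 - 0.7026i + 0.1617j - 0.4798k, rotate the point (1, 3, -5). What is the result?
(-2.935, -4.787, -1.863)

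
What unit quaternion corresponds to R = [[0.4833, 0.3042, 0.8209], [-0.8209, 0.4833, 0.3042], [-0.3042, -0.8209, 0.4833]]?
0.7826 - 0.3594i + 0.3594j - 0.3594k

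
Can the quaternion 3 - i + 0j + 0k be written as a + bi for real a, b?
Yes. The quaternion 3 - i has j- and k-coefficients y = z = 0, so it lies in the complex subalgebra spanned by 1 and i.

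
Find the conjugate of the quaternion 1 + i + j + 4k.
1 - i - j - 4k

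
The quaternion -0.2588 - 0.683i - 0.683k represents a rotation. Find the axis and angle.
axis = (-√2/2, 0, -√2/2), θ = 7π/6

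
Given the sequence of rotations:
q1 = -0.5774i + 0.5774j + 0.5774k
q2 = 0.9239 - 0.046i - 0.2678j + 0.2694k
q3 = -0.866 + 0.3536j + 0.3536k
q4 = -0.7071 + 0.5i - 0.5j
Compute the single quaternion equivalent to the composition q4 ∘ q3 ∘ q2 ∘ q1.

q2 · q1 = -0.0275 - 0.8436i + 0.4045j + 0.3523k
q3 · q2 · q1 = -0.2438 + 0.7121i - 0.6583j - 0.0165k
q4 · q3 · q2 · q1 = -0.5128 - 0.6172i + 0.5956j + 0.0386k
-0.5128 - 0.6172i + 0.5956j + 0.0386k


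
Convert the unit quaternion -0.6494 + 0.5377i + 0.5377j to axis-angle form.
axis = (√2/2, √2/2, 0), θ = 261°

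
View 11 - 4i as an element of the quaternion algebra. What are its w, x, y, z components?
11 - 4i + 0j + 0k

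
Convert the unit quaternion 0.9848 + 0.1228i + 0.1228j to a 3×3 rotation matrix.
[[0.9698, 0.0302, 0.2419], [0.0302, 0.9698, -0.2419], [-0.2419, 0.2419, 0.9397]]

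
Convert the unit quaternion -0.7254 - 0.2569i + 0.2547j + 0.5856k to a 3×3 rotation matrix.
[[0.1844, 0.7187, -0.6704], [-0.9805, 0.1822, -0.0744], [0.0686, 0.671, 0.7383]]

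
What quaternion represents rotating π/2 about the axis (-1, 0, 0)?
0.7071 - 0.7071i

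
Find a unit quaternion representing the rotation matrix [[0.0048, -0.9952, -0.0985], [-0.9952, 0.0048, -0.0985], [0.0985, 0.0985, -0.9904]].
-0.0698 - 0.7054i + 0.7054j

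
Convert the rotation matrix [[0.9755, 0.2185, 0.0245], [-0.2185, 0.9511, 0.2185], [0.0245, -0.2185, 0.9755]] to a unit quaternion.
0.9877 - 0.1106i - 0.1106k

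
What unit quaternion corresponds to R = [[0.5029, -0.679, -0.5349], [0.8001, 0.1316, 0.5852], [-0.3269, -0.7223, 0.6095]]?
0.749 - 0.4364i - 0.0694j + 0.4937k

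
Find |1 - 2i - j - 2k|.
√10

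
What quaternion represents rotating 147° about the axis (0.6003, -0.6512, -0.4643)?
0.284 + 0.5756i - 0.6244j - 0.4452k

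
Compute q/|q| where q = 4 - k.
0.9701 - 0.2425k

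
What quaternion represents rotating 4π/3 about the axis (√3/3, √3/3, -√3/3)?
-0.5 + 0.5i + 0.5j - 0.5k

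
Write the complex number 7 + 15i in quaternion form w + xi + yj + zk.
7 + 15i + 0j + 0k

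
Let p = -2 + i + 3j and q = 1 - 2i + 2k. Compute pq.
11i + j + 2k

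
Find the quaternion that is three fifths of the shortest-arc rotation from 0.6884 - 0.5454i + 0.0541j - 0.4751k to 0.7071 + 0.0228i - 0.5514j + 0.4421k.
0.8822 - 0.2686i - 0.3788j + 0.0778k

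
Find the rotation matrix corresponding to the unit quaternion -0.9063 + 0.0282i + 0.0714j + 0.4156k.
[[0.6444, 0.7573, -0.106], [-0.7493, 0.653, 0.1105], [0.1529, 0.0082, 0.9882]]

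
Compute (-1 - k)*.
-1 + k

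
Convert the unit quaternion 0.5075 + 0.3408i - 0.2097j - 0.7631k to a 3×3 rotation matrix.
[[-0.2526, 0.6316, -0.733], [-0.9175, -0.3969, -0.0259], [-0.3073, 0.666, 0.6798]]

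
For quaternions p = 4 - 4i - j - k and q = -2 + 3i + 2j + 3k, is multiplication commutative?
No: pq = 9 + 19i + 19j + 9k ≠ 9 + 21i + j + 19k = qp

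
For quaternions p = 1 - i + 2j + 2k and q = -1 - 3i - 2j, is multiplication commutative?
No: pq = 2i - 10j + 6k ≠ -6i + 2j - 10k = qp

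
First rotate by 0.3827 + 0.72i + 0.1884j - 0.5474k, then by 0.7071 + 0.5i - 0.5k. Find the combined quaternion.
-0.3631 + 0.7947i + 0.0469j - 0.4842k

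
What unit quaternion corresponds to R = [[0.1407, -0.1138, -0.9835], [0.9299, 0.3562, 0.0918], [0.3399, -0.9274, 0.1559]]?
0.6428 - 0.3964i - 0.5147j + 0.4059k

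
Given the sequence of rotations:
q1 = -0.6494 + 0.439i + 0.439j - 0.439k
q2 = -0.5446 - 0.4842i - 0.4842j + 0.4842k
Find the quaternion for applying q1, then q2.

q2 · q1 = 0.9914 + 0.0754i + 0.0754j - 0.0754k
0.9914 + 0.0754i + 0.0754j - 0.0754k


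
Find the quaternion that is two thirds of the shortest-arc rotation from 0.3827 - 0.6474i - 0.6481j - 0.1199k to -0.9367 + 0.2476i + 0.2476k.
0.8353 - 0.4325i - 0.2512j - 0.2281k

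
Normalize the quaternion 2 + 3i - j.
0.5345 + 0.8018i - 0.2673j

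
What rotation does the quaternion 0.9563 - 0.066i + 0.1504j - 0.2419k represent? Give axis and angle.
axis = (-0.2257, 0.5144, -0.8273), θ = 34°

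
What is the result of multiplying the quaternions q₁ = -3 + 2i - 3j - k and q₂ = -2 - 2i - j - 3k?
4 + 10i + 17j + 3k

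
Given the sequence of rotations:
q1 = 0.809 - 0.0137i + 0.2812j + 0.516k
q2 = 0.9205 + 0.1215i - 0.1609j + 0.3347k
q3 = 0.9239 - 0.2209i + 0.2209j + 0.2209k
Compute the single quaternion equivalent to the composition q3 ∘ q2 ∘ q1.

q2 · q1 = 0.6189 - 0.0915i + 0.0614j + 0.7777k
q3 · q2 · q1 = 0.3662 - 0.063i + 0.345j + 0.8619k
0.3662 - 0.063i + 0.345j + 0.8619k


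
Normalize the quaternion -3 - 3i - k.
-0.6882 - 0.6882i - 0.2294k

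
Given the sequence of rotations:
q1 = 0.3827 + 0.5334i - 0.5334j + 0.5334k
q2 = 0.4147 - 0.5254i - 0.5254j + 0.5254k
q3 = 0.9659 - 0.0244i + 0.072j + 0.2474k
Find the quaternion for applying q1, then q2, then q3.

q2 · q1 = -0.1215 + 0.0201i + 0.1382j + 0.9828k
q3 · q2 · q1 = -0.37 + 0.059i + 0.1537j + 0.9144k
-0.37 + 0.059i + 0.1537j + 0.9144k


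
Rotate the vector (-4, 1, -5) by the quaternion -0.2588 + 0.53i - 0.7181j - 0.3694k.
(0.364, -1.579, 6.275)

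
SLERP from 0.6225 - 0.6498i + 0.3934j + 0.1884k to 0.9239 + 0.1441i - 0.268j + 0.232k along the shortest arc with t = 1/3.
0.8485 - 0.4336i + 0.1888j + 0.2374k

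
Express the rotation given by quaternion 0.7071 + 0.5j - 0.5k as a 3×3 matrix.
[[0, 0.7071, 0.7071], [-0.7071, 0.5, -0.5], [-0.7071, -0.5, 0.5]]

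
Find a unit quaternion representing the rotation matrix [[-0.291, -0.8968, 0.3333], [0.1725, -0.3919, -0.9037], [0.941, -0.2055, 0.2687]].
0.3827 + 0.4561i - 0.397j + 0.6985k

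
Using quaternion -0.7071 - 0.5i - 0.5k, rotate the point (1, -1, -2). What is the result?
(0.207, 2.121, -1.207)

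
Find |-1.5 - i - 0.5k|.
1.871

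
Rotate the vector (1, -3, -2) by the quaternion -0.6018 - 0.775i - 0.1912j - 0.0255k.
(-0.411, 2.781, -2.469)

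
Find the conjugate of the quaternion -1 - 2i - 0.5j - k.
-1 + 2i + 0.5j + k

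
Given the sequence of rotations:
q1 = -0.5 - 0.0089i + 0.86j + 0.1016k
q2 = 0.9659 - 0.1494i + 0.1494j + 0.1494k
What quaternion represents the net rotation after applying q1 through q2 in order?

q2 · q1 = -0.6279 - 0.0472i + 0.7698j - 0.1037k
-0.6279 - 0.0472i + 0.7698j - 0.1037k


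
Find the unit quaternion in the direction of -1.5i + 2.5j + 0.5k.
-0.5071i + 0.8452j + 0.169k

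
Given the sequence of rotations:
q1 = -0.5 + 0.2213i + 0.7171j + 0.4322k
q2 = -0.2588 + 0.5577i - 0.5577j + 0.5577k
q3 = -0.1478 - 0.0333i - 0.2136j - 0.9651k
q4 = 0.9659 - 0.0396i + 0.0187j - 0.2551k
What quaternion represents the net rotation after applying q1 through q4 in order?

q2 · q1 = 0.1649 - 0.9771i - 0.0244j + 0.1326k
q3 · q2 · q1 = 0.0659 + 0.0871i + 0.9158j - 0.3866k
q4 · q3 · q2 · q1 = -0.0486 + 0.3079i + 0.8483j - 0.4281k
-0.0486 + 0.3079i + 0.8483j - 0.4281k


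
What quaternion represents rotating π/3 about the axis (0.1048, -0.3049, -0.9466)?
0.866 + 0.0524i - 0.1525j - 0.4733k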